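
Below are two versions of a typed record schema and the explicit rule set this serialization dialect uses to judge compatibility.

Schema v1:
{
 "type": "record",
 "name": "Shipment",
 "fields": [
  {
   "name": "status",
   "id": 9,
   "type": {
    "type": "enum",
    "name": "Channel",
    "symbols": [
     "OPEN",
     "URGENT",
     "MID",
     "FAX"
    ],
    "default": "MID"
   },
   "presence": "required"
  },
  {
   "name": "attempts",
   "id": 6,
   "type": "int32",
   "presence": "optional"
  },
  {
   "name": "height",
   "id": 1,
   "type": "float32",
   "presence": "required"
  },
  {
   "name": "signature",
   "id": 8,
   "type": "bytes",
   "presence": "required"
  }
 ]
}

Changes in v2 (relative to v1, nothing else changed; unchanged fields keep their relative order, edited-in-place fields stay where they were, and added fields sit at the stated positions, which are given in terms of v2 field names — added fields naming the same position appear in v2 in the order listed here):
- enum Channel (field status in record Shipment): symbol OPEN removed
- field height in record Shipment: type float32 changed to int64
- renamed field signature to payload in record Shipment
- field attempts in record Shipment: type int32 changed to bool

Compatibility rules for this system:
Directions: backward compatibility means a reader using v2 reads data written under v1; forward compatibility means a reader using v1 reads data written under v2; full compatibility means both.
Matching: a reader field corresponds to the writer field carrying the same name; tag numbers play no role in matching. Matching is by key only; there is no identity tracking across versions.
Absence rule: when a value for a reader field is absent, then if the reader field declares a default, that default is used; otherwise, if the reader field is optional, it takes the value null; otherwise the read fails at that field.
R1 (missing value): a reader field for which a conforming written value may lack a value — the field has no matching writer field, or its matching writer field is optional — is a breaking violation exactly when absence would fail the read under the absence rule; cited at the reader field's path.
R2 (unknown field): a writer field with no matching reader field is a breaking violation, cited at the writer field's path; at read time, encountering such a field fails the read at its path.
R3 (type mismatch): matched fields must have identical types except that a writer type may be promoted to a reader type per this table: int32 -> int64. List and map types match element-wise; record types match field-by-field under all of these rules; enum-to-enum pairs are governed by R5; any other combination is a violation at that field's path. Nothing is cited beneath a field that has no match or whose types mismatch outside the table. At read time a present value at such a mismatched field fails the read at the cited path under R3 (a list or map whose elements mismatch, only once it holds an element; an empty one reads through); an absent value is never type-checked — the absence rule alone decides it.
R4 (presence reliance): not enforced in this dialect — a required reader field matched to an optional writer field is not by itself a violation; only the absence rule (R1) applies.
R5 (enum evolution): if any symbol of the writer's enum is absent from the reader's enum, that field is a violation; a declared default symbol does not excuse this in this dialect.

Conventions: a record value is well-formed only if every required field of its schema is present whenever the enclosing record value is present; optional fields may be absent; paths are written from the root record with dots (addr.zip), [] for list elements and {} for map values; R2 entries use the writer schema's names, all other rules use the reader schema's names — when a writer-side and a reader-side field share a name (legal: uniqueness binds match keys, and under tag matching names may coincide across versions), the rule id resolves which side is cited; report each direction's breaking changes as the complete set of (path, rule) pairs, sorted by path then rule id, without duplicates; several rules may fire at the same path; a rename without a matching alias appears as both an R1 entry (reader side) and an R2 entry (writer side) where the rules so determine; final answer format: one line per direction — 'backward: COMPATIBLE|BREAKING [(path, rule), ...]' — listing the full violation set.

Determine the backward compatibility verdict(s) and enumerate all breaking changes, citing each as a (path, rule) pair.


backward: BREAKING [(attempts, R3), (height, R3), (payload, R1), (signature, R2), (status, R5)]

each type pair in Shipment: writer, then reader
backward on Shipment — v2 reading data written by v1:
  Channel -> Channel, writer required: status aligns to status
  int32 -> bool, writer optional: attempts aligns to attempts
  float32 -> int64, writer required: height aligns to height
  payload: no writer-side match
  writer field signature has no reader counterpart
  R3 fires at attempts
  R3 fires at height
  R1 fires at payload
  R2 fires at signature
  R5 fires at status
  => backward verdict for Shipment: BREAKING, 5 violation(s)


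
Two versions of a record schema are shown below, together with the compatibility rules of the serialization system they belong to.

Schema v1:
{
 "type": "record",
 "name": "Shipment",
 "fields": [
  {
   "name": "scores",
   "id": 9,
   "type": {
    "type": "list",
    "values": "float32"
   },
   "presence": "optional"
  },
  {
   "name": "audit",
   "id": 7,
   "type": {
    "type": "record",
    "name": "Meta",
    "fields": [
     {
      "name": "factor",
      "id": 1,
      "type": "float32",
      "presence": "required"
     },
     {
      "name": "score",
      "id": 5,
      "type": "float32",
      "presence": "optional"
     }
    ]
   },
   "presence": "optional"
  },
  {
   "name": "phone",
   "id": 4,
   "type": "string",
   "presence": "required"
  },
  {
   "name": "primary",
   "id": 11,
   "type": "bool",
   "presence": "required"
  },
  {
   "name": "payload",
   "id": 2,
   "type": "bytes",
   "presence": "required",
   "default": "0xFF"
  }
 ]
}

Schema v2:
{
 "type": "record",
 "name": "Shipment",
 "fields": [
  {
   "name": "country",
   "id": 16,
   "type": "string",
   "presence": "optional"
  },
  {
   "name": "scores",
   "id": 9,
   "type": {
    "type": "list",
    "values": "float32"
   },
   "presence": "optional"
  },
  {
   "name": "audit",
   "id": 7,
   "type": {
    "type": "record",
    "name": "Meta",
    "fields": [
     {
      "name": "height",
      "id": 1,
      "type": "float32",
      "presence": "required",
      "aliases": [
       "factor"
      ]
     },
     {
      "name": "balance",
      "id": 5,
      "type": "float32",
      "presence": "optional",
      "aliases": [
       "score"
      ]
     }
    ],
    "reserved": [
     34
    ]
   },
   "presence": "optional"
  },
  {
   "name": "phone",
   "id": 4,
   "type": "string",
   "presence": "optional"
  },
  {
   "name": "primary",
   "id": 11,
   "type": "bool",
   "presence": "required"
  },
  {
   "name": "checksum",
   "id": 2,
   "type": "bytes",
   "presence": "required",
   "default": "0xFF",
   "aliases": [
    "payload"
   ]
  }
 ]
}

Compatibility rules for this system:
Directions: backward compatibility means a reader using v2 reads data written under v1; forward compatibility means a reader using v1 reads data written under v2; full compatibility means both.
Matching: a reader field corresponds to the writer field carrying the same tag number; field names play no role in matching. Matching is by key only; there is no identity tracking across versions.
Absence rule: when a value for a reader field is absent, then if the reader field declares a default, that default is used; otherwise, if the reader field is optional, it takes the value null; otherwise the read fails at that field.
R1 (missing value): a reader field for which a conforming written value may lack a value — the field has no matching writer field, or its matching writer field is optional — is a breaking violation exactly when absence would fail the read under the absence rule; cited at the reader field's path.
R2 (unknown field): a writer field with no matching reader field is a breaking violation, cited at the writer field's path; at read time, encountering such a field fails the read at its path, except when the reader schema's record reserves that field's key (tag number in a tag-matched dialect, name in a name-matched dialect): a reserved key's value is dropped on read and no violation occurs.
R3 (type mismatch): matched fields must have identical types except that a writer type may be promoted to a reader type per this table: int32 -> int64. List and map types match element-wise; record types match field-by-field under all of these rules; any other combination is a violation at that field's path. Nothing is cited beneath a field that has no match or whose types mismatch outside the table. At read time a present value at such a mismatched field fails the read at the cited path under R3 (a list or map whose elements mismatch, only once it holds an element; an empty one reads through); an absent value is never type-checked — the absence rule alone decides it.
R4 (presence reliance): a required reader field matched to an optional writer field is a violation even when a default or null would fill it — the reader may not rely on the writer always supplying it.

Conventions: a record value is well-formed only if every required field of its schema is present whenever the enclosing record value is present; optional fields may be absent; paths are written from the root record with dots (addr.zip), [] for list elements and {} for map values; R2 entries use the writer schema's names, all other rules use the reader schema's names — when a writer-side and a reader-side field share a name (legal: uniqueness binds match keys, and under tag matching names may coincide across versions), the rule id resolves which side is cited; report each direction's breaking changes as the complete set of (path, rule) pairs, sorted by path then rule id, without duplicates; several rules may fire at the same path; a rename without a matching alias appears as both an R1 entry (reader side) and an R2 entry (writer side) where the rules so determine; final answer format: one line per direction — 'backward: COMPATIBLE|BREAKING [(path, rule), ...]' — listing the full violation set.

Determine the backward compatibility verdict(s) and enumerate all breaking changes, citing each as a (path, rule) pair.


each type pair in Shipment: writer, then reader
checking backward for Shipment: reader v2 against writer v1:
  country: no writer-side match
  scores <- scores (list<float32> -> list<float32>, writer optional)
  audit <- audit (Meta -> Meta, writer optional)
  phone <- phone (string -> string, writer required)
  primary <- primary (bool -> bool, writer required)
  checksum <- payload (bytes -> bytes, writer required)
  audit.height <- audit.factor (float32 -> float32, writer required)
  audit.balance <- audit.score (float32 -> float32, writer optional)
  => no violations; backward on Shipment: COMPATIBLE
ruling out the remaining Shipment differences:
  renamed field factor to height in record Meta (alias factor declared on the renamed field) -> no rule fires on it in Shipment's dialect; the asked verdict holds
  field phone in record Shipment: required changed to optional -> affects forward compatibility only, which is not asked
  renamed field score to balance in record Meta (alias score declared on the renamed field) -> no rule fires on it in Shipment's dialect; the asked verdict holds
  added field country to record Shipment: optional string, tag 16 (in v2 it sits immediately before scores) -> affects forward compatibility only, which is not asked
  renamed field payload to checksum in record Shipment (alias payload declared on the renamed field) -> no rule fires on it in Shipment's dialect; the asked verdict holds

backward: COMPATIBLE []


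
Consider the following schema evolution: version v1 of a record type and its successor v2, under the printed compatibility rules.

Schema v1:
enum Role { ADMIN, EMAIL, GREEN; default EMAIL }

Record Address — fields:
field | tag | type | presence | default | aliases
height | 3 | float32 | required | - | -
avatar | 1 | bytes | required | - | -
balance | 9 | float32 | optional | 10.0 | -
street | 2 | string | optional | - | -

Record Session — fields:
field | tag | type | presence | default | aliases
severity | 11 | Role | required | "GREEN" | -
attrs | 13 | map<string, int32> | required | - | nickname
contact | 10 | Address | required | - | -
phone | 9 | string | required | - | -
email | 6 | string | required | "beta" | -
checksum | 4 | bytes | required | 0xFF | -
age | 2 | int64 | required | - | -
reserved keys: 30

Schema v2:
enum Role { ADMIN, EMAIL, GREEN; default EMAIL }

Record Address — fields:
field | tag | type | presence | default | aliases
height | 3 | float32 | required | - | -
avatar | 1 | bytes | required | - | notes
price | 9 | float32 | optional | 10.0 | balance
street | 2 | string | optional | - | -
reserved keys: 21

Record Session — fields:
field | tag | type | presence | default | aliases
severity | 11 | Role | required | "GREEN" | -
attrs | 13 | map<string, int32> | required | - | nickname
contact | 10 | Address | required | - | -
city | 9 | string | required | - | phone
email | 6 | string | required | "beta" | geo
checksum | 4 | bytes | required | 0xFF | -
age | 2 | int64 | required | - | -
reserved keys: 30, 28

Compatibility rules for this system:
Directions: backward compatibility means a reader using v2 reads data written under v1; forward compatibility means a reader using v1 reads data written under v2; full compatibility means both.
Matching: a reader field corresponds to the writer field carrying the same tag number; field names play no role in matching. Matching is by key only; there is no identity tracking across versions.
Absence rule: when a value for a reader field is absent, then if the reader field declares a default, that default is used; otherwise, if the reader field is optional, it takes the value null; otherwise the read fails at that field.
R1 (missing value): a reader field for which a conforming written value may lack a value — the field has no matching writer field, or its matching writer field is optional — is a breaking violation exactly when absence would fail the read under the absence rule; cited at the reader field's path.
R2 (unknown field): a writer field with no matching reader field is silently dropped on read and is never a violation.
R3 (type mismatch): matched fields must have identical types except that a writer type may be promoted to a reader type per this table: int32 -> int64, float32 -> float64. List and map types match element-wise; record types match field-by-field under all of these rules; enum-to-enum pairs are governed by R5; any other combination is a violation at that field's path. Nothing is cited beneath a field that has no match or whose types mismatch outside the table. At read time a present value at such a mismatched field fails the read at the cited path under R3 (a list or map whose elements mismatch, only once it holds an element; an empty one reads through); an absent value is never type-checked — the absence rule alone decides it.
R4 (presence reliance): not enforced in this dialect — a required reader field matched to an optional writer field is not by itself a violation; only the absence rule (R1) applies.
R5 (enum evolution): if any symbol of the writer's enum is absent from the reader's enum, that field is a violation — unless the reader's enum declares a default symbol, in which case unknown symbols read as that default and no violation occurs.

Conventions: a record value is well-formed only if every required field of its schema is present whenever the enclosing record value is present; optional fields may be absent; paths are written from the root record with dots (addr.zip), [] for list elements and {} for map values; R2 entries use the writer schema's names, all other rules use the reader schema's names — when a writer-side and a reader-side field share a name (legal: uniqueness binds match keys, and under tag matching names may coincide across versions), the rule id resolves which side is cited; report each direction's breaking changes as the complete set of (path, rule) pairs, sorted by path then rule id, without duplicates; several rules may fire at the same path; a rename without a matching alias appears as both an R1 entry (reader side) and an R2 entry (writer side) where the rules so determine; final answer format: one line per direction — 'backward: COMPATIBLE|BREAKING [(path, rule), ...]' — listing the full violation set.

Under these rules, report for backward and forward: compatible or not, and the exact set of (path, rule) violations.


backward: COMPATIBLE []; forward: COMPATIBLE []

the writer's type comes first in each Session pair
backward analysis of Session with v2 as reader and v1 as writer:
  severity: paired with writer severity (Role -> Role; writer required)
  attrs: paired with writer attrs (map<string, int32> -> map<string, int32>; writer required)
  contact: paired with writer contact (Address -> Address; writer required)
  city: paired with writer phone (string -> string; writer required)
  email: paired with writer email (string -> string; writer required)
  checksum: paired with writer checksum (bytes -> bytes; writer required)
  age: paired with writer age (int64 -> int64; writer required)
  contact.height: paired with writer contact.height (float32 -> float32; writer required)
  contact.avatar: paired with writer contact.avatar (bytes -> bytes; writer required)
  contact.price: paired with writer contact.balance (float32 -> float32; writer optional)
  contact.street: paired with writer contact.street (string -> string; writer optional)
  => backward: COMPATIBLE
forward analysis of Session with v1 as reader and v2 as writer:
  severity: paired with writer severity (Role -> Role; writer required)
  attrs: paired with writer attrs (map<string, int32> -> map<string, int32>; writer required)
  contact: paired with writer contact (Address -> Address; writer required)
  phone: paired with writer city (string -> string; writer required)
  email: paired with writer email (string -> string; writer required)
  checksum: paired with writer checksum (bytes -> bytes; writer required)
  age: paired with writer age (int64 -> int64; writer required)
  contact.height: paired with writer contact.height (float32 -> float32; writer required)
  contact.avatar: paired with writer contact.avatar (bytes -> bytes; writer required)
  contact.balance: paired with writer contact.price (float32 -> float32; writer optional)
  contact.street: paired with writer contact.street (string -> string; writer optional)
  => forward: COMPATIBLE


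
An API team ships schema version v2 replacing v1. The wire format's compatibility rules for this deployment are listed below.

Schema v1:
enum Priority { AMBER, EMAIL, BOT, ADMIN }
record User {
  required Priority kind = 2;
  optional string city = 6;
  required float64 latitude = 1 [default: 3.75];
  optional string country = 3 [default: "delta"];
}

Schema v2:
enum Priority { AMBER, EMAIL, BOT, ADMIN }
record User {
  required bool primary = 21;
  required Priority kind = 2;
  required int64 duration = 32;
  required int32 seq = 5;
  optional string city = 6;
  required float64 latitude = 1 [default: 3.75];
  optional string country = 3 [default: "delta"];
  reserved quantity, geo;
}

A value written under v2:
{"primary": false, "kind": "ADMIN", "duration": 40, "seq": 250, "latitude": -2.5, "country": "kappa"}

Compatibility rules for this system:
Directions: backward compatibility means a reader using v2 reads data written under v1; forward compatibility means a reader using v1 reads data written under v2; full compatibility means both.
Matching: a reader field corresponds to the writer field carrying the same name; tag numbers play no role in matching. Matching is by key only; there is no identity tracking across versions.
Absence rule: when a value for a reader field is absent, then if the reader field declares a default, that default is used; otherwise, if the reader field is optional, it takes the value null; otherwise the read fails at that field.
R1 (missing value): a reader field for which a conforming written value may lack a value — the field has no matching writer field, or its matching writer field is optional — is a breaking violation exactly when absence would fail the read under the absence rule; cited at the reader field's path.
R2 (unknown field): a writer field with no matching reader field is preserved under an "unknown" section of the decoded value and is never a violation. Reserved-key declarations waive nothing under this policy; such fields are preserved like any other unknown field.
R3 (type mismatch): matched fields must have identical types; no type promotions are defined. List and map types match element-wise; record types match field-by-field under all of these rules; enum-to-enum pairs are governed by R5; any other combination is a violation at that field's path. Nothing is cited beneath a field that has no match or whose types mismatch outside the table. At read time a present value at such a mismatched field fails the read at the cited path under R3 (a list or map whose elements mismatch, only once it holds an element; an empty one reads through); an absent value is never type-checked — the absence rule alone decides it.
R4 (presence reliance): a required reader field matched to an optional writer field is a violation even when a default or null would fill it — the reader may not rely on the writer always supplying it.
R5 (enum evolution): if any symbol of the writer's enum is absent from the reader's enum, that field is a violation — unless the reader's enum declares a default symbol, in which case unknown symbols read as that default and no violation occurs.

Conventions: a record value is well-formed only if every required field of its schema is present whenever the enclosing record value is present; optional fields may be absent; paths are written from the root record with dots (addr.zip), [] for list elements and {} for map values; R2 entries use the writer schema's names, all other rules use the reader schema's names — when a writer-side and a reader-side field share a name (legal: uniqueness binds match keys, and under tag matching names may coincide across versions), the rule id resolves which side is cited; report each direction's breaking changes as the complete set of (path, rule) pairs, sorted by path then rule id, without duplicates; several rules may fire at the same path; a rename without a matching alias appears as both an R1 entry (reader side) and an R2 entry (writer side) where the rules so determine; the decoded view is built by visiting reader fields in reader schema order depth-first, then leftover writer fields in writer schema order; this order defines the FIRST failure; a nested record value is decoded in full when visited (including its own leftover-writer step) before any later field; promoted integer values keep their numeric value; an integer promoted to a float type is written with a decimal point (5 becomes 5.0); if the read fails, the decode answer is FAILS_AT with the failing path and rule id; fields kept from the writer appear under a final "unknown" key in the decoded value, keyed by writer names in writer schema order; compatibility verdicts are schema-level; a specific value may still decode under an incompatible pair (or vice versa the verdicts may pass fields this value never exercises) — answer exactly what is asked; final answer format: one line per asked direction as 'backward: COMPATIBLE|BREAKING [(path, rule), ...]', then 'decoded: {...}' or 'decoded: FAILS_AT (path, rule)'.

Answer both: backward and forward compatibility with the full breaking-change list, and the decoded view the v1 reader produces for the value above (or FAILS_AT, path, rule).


the writer's type comes first in each User pair
backward analysis of User with v2 as reader and v1 as writer:
  primary has no writer counterpart
  writer required, Priority -> Priority: reader kind maps from writer kind
  duration has no writer counterpart
  seq has no writer counterpart
  writer optional, string -> string: reader city maps from writer city
  writer required, float64 -> float64: reader latitude maps from writer latitude
  writer optional, string -> string: reader country maps from writer country
  violation R1 at duration
  violation R1 at primary
  violation R1 at seq
  => 3 violation(s): backward is BREAKING for User
forward analysis of User with v1 as reader and v2 as writer:
  writer required, Priority -> Priority: reader kind maps from writer kind
  writer optional, string -> string: reader city maps from writer city
  writer required, float64 -> float64: reader latitude maps from writer latitude
  writer optional, string -> string: reader country maps from writer country
  leftover writer field: primary
  leftover writer field: duration
  leftover writer field: seq
  nothing fires on User: forward is COMPATIBLE
decode (reader v1):
  kind := "ADMIN"
  city := null (absent, optional -> null)
  latitude := -2.5
  country := "kappa"
  writer primary: kept under "unknown"
  writer duration: kept under "unknown"
  writer seq: kept under "unknown"
  => decoded: {"kind": "ADMIN", "city": null, "latitude": -2.5, "country": "kappa", "unknown": {"primary": false, "duration": 40, "seq": 250}}

backward: BREAKING [(duration, R1), (primary, R1), (seq, R1)]; forward: COMPATIBLE []; decoded: {"kind": "ADMIN", "city": null, "latitude": -2.5, "country": "kappa", "unknown": {"primary": false, "duration": 40, "seq": 250}}


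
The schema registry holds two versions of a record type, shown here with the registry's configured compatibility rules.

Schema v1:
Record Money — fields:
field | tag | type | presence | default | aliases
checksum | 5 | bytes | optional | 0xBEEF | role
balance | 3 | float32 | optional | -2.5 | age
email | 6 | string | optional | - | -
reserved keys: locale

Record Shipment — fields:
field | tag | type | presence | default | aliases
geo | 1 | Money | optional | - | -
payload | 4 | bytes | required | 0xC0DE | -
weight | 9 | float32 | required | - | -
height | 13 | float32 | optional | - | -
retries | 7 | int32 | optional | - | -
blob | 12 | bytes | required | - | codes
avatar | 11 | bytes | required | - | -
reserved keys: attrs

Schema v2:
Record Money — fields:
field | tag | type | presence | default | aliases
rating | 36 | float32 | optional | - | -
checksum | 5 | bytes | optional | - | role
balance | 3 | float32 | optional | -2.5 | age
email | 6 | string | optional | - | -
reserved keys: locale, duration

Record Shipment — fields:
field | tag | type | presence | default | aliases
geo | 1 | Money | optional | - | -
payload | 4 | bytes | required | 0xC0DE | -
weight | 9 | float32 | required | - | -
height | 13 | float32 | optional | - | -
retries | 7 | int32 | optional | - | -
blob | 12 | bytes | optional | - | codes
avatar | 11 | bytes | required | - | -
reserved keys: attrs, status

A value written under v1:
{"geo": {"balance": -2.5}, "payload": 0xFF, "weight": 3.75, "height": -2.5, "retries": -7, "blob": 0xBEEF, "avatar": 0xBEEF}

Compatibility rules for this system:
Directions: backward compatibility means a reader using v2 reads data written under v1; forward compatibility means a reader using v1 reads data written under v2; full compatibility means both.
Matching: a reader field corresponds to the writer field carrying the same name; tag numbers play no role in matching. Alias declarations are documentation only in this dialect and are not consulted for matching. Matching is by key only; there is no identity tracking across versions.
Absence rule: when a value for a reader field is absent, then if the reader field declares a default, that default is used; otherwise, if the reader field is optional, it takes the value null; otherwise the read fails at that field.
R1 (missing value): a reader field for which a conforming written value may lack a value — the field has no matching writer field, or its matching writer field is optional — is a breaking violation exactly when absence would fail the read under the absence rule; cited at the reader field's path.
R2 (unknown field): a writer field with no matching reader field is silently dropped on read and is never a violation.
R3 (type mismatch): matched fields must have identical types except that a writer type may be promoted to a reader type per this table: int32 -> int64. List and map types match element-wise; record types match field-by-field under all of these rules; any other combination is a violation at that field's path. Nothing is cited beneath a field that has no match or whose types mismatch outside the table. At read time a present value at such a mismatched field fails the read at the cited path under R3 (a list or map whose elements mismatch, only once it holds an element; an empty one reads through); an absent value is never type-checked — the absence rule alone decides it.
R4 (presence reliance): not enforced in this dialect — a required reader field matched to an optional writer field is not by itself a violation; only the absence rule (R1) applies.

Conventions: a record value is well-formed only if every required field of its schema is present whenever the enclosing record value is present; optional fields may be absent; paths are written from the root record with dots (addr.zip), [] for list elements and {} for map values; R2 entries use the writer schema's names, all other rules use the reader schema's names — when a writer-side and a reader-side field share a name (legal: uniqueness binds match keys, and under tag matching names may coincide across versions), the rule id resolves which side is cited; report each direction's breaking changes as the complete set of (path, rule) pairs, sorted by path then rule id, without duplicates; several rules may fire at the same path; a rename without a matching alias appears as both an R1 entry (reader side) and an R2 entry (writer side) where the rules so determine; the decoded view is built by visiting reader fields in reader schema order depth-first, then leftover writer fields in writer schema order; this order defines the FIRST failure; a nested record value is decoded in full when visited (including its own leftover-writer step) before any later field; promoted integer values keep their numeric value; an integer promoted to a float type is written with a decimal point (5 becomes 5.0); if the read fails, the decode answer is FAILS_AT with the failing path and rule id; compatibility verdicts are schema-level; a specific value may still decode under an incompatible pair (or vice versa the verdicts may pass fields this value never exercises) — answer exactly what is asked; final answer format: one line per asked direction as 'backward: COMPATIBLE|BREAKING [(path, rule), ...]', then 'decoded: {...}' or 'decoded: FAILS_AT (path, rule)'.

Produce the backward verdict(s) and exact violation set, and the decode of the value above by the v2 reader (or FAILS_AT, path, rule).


backward: COMPATIBLE []; decoded: {"geo": {"rating": null, "checksum": null, "balance": -2.5, "email": null}, "payload": 0xFF, "weight": 3.75, "height": -2.5, "retries": -7, "blob": 0xBEEF, "avatar": 0xBEEF}

arrows below run writer -> reader for Shipment
backward for Shipment (reader v2, writer v1):
  writer optional, Money -> Money: reader geo maps from writer geo
  writer required, bytes -> bytes: reader payload maps from writer payload
  writer required, float32 -> float32: reader weight maps from writer weight
  writer optional, float32 -> float32: reader height maps from writer height
  writer optional, int32 -> int32: reader retries maps from writer retries
  writer required, bytes -> bytes: reader blob maps from writer blob
  writer required, bytes -> bytes: reader avatar maps from writer avatar
  geo.rating: no writer-side match
  writer optional, bytes -> bytes: reader geo.checksum maps from writer geo.checksum
  writer optional, float32 -> float32: reader geo.balance maps from writer geo.balance
  writer optional, string -> string: reader geo.email maps from writer geo.email
  => backward: COMPATIBLE
migrating the Shipment value to v2:
  geo.rating := null (not supplied -> null)
  geo.checksum := null (not supplied -> null)
  geo.balance := -2.5
  geo.email := null (not supplied -> null)
  payload := 0xFF
  weight := 3.75
  height := -2.5
  retries := -7
  blob := 0xBEEF
  avatar := 0xBEEF
  => decoded: {"geo": {"rating": null, "checksum": null, "balance": -2.5, "email": null}, "payload": 0xFF, "weight": 3.75, "height": -2.5, "retries": -7, "blob": 0xBEEF, "avatar": 0xBEEF}
the rest of the Shipment diff is inert for this question:
  field blob in record Shipment: required changed to optional -> matters only for Shipment's forward compatibility — outside the asked direction


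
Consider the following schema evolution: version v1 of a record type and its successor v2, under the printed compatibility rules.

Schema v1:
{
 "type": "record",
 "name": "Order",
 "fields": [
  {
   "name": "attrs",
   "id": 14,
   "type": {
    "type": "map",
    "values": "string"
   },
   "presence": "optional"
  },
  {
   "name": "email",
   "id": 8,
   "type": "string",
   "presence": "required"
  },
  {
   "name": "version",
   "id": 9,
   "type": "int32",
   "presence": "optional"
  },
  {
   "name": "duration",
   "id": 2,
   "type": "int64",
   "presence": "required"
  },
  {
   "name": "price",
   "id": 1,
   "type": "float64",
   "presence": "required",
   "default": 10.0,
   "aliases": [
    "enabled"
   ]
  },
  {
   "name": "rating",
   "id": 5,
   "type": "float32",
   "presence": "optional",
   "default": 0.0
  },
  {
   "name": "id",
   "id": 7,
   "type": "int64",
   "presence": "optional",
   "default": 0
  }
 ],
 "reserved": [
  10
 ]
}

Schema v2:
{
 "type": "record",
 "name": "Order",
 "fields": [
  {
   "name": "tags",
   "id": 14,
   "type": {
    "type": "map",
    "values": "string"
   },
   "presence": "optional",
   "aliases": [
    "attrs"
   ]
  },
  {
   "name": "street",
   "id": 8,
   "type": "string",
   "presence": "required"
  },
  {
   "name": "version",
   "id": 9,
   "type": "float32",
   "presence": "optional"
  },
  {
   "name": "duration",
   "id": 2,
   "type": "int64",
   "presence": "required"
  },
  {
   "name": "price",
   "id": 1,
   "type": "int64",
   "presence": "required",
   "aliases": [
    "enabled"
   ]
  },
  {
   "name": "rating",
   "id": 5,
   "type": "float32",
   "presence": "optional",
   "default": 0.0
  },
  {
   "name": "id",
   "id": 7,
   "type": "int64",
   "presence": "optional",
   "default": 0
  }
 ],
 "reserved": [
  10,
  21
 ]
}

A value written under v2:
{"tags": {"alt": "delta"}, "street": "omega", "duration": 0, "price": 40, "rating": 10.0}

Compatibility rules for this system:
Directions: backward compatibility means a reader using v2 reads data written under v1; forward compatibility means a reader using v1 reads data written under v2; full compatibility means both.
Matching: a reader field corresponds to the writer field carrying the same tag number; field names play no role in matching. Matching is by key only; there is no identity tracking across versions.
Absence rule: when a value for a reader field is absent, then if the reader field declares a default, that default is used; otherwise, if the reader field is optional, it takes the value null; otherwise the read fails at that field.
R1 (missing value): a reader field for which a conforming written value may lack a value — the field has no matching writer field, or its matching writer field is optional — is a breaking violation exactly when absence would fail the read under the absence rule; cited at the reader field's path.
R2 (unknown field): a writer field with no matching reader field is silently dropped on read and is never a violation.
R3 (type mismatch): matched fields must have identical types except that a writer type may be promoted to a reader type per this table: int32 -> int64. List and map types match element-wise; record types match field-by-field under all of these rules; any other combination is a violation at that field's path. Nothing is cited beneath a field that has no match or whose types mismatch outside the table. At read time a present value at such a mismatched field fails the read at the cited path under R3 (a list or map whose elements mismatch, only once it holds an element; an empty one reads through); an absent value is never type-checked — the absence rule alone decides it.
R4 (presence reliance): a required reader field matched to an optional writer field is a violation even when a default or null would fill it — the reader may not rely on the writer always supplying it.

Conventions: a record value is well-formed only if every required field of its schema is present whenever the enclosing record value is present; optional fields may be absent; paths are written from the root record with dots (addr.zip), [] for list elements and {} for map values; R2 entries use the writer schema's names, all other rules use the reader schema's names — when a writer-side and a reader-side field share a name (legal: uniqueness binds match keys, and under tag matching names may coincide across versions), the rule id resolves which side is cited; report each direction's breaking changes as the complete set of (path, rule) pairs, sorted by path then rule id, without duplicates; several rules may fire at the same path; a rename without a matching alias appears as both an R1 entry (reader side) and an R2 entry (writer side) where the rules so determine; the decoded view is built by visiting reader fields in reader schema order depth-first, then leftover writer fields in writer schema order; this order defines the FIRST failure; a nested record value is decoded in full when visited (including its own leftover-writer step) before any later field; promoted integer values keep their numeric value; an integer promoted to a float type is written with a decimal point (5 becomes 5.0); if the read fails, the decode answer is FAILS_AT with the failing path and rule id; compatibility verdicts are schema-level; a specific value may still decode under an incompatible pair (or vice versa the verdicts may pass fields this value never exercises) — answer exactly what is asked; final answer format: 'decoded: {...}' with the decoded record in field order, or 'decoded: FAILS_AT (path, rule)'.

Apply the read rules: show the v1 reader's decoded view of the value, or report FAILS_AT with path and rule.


decoded: FAILS_AT (price, R3)

arrows below run writer -> reader for Order
migrating the Order value to v1:
  attrs := {"alt": "delta"} (from writer tags)
  email := "omega" (from writer street)
  version := null (not supplied -> null)
  duration := 0
  read fails at price under R3
  => FAILS_AT (price, R3)
the other Order changes do not affect what is asked:
  renamed field attrs to tags in record Order (alias attrs declared on the renamed field) -> no rule fires on it and the decoded Order view is identical with or without it
  field version in record Order: type int32 changed to float32 -> matters for Order compatibility verdicts, not for this value's decode
  renamed field email to street in record Order -> no rule fires on it and the decoded Order view is identical with or without it


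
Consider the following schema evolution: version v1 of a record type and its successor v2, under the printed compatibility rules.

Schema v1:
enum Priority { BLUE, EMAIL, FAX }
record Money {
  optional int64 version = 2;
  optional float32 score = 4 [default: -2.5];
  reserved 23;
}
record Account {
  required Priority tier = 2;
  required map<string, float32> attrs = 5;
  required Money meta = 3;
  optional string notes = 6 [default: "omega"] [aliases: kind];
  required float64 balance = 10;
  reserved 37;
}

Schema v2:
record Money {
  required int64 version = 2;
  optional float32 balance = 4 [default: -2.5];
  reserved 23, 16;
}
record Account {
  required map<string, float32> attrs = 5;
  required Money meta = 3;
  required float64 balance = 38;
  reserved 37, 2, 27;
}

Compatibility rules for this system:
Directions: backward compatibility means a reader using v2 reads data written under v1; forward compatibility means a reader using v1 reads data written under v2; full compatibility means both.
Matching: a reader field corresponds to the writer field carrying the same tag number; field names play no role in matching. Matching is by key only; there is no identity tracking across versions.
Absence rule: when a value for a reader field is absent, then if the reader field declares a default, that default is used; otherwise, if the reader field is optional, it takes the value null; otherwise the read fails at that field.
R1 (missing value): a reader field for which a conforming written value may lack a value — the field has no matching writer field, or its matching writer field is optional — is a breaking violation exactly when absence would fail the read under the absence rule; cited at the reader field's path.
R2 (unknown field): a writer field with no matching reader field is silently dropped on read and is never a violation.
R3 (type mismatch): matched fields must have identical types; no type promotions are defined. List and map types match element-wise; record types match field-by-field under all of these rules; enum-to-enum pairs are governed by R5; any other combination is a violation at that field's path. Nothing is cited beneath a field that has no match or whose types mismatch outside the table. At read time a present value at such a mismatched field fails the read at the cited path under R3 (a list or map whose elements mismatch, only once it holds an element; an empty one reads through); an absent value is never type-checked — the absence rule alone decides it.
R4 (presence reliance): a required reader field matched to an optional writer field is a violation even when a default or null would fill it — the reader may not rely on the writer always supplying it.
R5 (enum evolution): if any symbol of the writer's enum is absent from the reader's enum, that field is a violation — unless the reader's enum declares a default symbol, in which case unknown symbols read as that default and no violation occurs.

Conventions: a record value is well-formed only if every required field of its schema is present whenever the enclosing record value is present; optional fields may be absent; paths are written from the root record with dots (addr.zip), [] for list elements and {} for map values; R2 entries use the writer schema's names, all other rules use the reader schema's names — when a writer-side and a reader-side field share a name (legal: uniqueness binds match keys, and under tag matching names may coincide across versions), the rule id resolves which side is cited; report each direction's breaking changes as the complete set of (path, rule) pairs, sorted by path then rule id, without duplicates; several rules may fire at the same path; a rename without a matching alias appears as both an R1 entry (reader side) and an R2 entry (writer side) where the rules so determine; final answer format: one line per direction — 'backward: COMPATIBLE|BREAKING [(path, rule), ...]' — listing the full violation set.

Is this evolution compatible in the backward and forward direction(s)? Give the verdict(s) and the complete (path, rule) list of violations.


backward: BREAKING [(balance, R1), (meta.version, R1), (meta.version, R4)]; forward: BREAKING [(balance, R1), (tier, R1)]

each type pair in Account: writer, then reader
backward analysis of Account with v2 as reader and v1 as writer:
  attrs: map<string, float32> -> map<string, float32>, writer required; from attrs
  meta: Money -> Money, writer required; from meta
  balance: no writer match
  tier (writer side), unknown to reader
  notes (writer side), unknown to reader
  balance (writer side), unknown to reader
  meta.version: int64 -> int64, writer optional; from meta.version
  meta.balance: float32 -> float32, writer optional; from meta.score
  R1 fires at balance
  R1 fires at meta.version
  R4 fires at meta.version
  => backward: BREAKING (3)
forward analysis of Account with v1 as reader and v2 as writer:
  tier: no writer match
  attrs: map<string, float32> -> map<string, float32>, writer required; from attrs
  meta: Money -> Money, writer required; from meta
  notes: no writer match
  balance: no writer match
  balance (writer side), unknown to reader
  meta.version: int64 -> int64, writer required; from meta.version
  meta.score: float32 -> float32, writer optional; from meta.balance
  R1 fires at balance
  R1 fires at tier
  => forward: BREAKING (2)
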